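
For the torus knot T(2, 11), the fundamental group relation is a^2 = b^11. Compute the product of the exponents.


The relation is a^2 = b^11.
Product of exponents = 2 * 11
= 22

22


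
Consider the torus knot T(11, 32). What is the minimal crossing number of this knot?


For a torus knot T(p, q) with gcd(p,q)=1,
the crossing number is min(p*(q-1), q*(p-1)).
p*(q-1) = 11*31 = 341
q*(p-1) = 32*10 = 320
min(341, 320) = 320

320


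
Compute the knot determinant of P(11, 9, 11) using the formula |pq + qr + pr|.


Step 1: Compute pq + qr + pr.
pq = 11*9 = 99
qr = 9*11 = 99
pr = 11*11 = 121
pq + qr + pr = 99 + 99 + 121 = 319
Step 2: Take absolute value.
det(P(11,9,11)) = |319| = 319

319


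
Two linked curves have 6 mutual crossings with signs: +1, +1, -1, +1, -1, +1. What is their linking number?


Step 1: Count positive crossings: 4
Step 2: Count negative crossings: 2
Step 3: Sum of signs = 4 - 2 = 2
Step 4: Linking number = sum/2 = 2/2 = 1

1


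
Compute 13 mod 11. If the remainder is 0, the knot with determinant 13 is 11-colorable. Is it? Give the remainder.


Step 1: A knot is p-colorable if and only if p divides its determinant.
Step 2: Compute 13 mod 11.
13 = 1 * 11 + 2
Step 3: 13 mod 11 = 2
Step 4: The knot is 11-colorable: no

2


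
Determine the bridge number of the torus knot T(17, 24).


The bridge number of T(p,q) is min(p,q).
min(17, 24) = 17

17


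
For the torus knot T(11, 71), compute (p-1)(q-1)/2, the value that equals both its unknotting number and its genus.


For a torus knot T(p,q), both the unknotting number and genus equal (p-1)(q-1)/2.
= (11-1)(71-1)/2
= 10*70/2
= 700/2 = 350

350


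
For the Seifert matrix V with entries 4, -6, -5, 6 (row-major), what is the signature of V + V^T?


Step 1: V + V^T = [[8, -11], [-11, 12]]
Step 2: trace = 20, det = -25
Step 3: Discriminant = 20^2 - 4*(-25) = 500
Step 4: Eigenvalues: 21.1803, -1.18034
Step 5: Signature = (# positive eigenvalues) - (# negative eigenvalues) = 0

0


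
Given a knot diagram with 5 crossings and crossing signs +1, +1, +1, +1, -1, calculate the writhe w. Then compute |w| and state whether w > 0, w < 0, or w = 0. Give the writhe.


Step 1: Count positive crossings (+1).
Positive crossings: 4
Step 2: Count negative crossings (-1).
Negative crossings: 1
Step 3: Writhe = (positive) - (negative)
w = 4 - 1 = 3
Step 4: |w| = 3, and w is positive

3


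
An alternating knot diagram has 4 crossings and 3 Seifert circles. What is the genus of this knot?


For alternating knots, g = (c - s + 1)/2.
= (4 - 3 + 1)/2
= 2/2 = 1

1


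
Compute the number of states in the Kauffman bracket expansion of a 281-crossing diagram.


Each crossing contributes 2 choices (A-smoothing or B-smoothing).
Total states = 2^281 = 3885337784451458141838923813647037813284813678104279042503624819477808570410416996352

3885337784451458141838923813647037813284813678104279042503624819477808570410416996352


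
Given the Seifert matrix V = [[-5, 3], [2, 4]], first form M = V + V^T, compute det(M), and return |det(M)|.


Step 1: Form V + V^T where V = [[-5, 3], [2, 4]]
  V^T = [[-5, 2], [3, 4]]
  V + V^T = [[-10, 5], [5, 8]]
Step 2: det(V + V^T) = (-10)*8 - 5*5
  = -80 - 25 = -105
Step 3: Knot determinant = |det(V + V^T)| = |-105| = 105

105


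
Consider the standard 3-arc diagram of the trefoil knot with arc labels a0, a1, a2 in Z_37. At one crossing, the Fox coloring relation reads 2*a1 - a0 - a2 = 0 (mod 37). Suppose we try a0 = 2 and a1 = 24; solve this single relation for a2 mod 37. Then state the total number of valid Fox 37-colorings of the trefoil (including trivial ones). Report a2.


Step 1: Apply the given crossing relation 2*a1 - a0 - a2 = 0 (mod 37).
  a2 = 2*a1 - a0 mod 37
  a2 = 2*24 - 2 mod 37
  a2 = 48 - 2 mod 37
  a2 = 46 mod 37 = 9
Step 2: The trefoil has determinant 3.
  Number of Fox p-colorings (p prime) is p^2 if p = 3, else p.
  Since 37 does not divide 3, only trivial (constant) colorings exist.
  (So the trial a0 = 2, a1 = 24 with a0 != a1 does NOT extend to a valid coloring of the whole trefoil: the other two crossing relations require 3*(a1 - a0) = 0 (mod 37), which fails.)
  Total colorings = 37
Step 3: a2 = 9, total Fox 37-colorings = 37

9


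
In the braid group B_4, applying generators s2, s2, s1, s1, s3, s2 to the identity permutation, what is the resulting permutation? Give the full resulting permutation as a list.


Starting with identity [1, 2, 3, 4].
Apply generators in sequence:
  After s2: [1, 3, 2, 4]
  After s2: [1, 2, 3, 4]
  After s1: [2, 1, 3, 4]
  After s1: [1, 2, 3, 4]
  After s3: [1, 2, 4, 3]
  After s2: [1, 4, 2, 3]
Final permutation: [1, 4, 2, 3]

[1, 4, 2, 3]


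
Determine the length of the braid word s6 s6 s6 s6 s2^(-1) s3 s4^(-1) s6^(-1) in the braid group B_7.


The word length counts the number of generators (including inverses).
Listing each generator: s6, s6, s6, s6, s2^(-1), s3, s4^(-1), s6^(-1)
There are 8 generators in this braid word.

8


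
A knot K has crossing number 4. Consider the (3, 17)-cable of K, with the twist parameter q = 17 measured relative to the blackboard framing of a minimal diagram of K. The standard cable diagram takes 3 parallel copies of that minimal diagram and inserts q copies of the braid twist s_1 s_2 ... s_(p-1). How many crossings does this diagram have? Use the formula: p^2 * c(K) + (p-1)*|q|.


Step 1: Each of the c(K) crossings of the companion diagram becomes p*p = p^2 crossings among the p parallel strands, and each of the |q| twists s_1 s_2 ... s_(p-1) adds (p-1) crossings.
  Crossings = p^2 * c(K) + (p-1)*|q|
Step 2: = 3^2 * 4 + (3-1)*17
Step 3: = 9*4 + 2*17
Step 4: = 36 + 34 = 70

70


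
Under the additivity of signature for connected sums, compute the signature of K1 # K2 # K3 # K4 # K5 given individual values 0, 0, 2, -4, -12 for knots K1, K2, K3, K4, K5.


The signature is additive under connected sum.
signature(K1 # K2 # K3 # K4 # K5) = (0) + (0) + (2) + (-4) + (-12)
= -14

-14


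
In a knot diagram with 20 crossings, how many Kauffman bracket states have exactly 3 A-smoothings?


We choose which 3 of 20 crossings get A-smoothings.
C(20, 3) = 20! / (3! * 17!)
= 1140

1140


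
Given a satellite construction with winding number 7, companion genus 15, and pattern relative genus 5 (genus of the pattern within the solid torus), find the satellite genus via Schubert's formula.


Schubert: g(satellite) = g_rel(pattern) + |winding| * g(companion),
where g_rel(pattern) is the genus of the pattern relative to the solid torus.
= 5 + 7 * 15
= 5 + 105 = 110

110


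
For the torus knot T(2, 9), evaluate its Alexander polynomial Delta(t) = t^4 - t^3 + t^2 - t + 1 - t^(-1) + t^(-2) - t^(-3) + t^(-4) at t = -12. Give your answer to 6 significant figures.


Substituting t = -12 into Delta(t) = t^4 - t^3 + t^2 - t + 1 - t^(-1) + t^(-2) - t^(-3) + t^(-4):
Term values: (20736) + (1728) + (144) + (12) + (1) + (0.0833333) + (0.00694444) + (0.000578704) + (4.82253e-05)
Sum = 22621.0909
Rounded to 6 significant figures: 22621.1

22621.1


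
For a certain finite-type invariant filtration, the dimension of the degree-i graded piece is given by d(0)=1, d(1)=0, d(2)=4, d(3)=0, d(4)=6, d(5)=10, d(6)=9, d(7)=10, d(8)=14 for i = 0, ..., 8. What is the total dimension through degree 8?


Total dimension = d(0) + d(1) + ... + d(8)
= 1 + 0 + 4 + 0 + 6 + 10 + 9 + 10 + 14
= 54

54


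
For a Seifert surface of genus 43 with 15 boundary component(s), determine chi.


chi = 2 - 2g - b
= 2 - 2*43 - 15
= 2 - 86 - 15 = -99

-99


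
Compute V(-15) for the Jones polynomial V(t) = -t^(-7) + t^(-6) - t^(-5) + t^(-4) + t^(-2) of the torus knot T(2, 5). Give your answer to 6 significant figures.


Substituting t = -15 into V(t) = -t^(-7) + t^(-6) - t^(-5) + t^(-4) + t^(-2):
  (-)t^(-7) = 5.85277e-09
  (+)t^(-6) = 8.77915e-08
  (-)t^(-5) = 1.31687e-06
  (+)t^(-4) = 1.97531e-05
  (+)t^(-2) = 0.00444444
Sum = (5.85277e-09) + (8.77915e-08) + (1.31687e-06) + (1.97531e-05) + (0.00444444)
= 0.004465608048
Rounded to 6 significant figures: 0.00446561

0.00446561


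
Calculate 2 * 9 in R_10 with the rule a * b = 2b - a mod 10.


2 * 9 = 2*9 - 2 mod 10
= 18 - 2 mod 10
= 16 mod 10 = 6

6


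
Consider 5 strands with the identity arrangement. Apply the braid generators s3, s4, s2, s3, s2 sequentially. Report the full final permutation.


Starting with identity [1, 2, 3, 4, 5].
Apply generators in sequence:
  After s3: [1, 2, 4, 3, 5]
  After s4: [1, 2, 4, 5, 3]
  After s2: [1, 4, 2, 5, 3]
  After s3: [1, 4, 5, 2, 3]
  After s2: [1, 5, 4, 2, 3]
Final permutation: [1, 5, 4, 2, 3]

[1, 5, 4, 2, 3]


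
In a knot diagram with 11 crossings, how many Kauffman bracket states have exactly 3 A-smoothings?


We choose which 3 of 11 crossings get A-smoothings.
C(11, 3) = 11! / (3! * 8!)
= 165

165


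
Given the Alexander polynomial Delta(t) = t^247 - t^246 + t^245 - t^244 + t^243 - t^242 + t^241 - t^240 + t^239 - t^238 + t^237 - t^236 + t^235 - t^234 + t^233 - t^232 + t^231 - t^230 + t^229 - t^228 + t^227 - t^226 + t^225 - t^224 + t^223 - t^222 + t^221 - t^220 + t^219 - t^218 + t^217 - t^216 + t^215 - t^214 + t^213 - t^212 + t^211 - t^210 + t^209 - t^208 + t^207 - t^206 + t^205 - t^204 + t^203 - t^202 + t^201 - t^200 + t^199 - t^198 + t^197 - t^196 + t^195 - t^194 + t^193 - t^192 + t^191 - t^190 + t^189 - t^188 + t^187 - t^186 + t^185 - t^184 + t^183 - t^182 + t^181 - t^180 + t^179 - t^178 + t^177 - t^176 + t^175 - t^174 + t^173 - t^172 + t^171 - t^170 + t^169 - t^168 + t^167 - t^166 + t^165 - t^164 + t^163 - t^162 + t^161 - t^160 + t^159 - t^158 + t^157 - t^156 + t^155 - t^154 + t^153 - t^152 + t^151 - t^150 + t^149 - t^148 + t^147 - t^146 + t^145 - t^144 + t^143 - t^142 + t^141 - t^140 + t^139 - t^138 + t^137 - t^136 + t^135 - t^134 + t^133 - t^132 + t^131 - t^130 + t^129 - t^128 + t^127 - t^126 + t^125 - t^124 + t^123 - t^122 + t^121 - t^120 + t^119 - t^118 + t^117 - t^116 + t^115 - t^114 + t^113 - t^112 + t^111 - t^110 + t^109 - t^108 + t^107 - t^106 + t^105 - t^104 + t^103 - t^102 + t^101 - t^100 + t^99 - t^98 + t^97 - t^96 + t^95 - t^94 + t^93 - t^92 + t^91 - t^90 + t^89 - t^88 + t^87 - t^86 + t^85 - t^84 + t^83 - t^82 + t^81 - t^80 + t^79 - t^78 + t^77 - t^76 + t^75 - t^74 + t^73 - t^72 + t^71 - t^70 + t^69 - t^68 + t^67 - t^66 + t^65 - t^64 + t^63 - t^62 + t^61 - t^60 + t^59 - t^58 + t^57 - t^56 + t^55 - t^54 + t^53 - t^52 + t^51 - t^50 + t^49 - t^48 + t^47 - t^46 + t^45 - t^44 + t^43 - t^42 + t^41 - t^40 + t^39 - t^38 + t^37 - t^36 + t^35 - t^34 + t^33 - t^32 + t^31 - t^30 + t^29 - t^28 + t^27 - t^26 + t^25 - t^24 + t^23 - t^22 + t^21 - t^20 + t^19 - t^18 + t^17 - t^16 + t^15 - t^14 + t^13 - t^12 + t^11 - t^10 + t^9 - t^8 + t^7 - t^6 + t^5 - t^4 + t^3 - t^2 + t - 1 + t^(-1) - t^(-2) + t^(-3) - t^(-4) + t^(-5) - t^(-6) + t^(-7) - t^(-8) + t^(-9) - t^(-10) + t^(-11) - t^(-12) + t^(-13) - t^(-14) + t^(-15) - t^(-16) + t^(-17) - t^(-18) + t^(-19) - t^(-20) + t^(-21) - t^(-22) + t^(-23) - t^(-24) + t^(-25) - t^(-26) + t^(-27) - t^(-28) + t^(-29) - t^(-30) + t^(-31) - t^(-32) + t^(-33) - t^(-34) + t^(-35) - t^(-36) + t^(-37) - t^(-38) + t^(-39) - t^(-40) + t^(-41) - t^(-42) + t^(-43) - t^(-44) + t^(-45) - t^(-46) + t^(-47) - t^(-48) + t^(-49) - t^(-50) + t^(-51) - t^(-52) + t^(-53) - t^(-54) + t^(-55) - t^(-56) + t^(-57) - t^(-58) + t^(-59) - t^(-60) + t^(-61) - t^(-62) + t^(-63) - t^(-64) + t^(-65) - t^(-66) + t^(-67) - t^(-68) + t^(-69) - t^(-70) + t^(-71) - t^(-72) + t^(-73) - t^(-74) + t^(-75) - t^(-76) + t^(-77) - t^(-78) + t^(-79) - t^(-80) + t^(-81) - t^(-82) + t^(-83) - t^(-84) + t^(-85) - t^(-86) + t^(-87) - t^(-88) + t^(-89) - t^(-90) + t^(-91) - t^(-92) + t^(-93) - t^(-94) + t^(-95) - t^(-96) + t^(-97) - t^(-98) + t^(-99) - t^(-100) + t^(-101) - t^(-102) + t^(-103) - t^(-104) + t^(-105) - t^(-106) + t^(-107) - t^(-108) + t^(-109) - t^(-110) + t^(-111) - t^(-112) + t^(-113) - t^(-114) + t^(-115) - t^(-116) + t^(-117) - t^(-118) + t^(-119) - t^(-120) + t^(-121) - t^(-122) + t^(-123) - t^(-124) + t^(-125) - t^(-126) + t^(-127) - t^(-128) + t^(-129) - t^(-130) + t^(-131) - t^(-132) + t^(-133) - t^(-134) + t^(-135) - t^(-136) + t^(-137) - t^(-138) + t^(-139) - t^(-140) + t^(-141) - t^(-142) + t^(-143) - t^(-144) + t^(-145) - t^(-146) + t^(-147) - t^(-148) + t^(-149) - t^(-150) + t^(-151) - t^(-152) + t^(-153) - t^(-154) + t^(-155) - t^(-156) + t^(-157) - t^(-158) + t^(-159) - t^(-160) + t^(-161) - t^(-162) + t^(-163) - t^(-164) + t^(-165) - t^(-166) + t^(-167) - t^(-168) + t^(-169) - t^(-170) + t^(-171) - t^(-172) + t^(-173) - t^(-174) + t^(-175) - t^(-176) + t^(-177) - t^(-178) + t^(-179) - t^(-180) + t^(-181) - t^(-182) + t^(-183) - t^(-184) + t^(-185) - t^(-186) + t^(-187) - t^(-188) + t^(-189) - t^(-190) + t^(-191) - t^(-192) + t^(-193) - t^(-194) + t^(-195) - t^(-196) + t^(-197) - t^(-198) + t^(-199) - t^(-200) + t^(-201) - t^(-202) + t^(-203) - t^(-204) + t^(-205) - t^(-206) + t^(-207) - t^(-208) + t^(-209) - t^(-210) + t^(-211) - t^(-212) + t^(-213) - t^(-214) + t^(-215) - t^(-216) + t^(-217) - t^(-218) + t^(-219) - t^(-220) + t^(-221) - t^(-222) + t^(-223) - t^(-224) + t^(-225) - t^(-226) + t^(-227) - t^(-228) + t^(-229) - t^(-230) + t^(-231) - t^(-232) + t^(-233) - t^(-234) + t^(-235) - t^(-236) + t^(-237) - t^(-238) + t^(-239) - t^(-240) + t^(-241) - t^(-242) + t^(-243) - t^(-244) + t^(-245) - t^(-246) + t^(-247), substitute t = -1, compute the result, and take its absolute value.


Step 1: The polynomial has 495 terms with alternating signs, exponents from 247 down to -247.
Step 2: Substitute t = -1. The i-th term has coefficient (-1)^i and exponent (m-i),
  so its value is (-1)^i * (-1)^(m-i) = (-1)^m = -1 for every i.
Step 3: All 495 terms equal -1, so Delta(-1) = 495 * (-1) = -495
Step 4: |Delta(-1)| = 495

495


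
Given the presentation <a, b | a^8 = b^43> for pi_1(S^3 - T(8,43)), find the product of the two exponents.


The relation is a^8 = b^43.
Product of exponents = 8 * 43
= 344

344


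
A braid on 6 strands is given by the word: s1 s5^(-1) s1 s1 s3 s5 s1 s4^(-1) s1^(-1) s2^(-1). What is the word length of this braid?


The word length counts the number of generators (including inverses).
Listing each generator: s1, s5^(-1), s1, s1, s3, s5, s1, s4^(-1), s1^(-1), s2^(-1)
There are 10 generators in this braid word.

10


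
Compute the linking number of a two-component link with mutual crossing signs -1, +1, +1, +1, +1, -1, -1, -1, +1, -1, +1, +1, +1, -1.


Step 1: Count positive crossings: 8
Step 2: Count negative crossings: 6
Step 3: Sum of signs = 8 - 6 = 2
Step 4: Linking number = sum/2 = 2/2 = 1

1


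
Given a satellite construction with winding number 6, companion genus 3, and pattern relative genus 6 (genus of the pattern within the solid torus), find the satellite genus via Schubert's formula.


Schubert: g(satellite) = g_rel(pattern) + |winding| * g(companion),
where g_rel(pattern) is the genus of the pattern relative to the solid torus.
= 6 + 6 * 3
= 6 + 18 = 24

24


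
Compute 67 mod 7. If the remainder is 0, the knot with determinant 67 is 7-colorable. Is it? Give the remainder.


Step 1: A knot is p-colorable if and only if p divides its determinant.
Step 2: Compute 67 mod 7.
67 = 9 * 7 + 4
Step 3: 67 mod 7 = 4
Step 4: The knot is 7-colorable: no

4


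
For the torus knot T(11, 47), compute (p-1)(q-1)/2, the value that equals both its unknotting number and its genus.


For a torus knot T(p,q), both the unknotting number and genus equal (p-1)(q-1)/2.
= (11-1)(47-1)/2
= 10*46/2
= 460/2 = 230

230


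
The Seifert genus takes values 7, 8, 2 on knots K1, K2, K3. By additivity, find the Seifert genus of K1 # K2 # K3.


The Seifert genus is additive under connected sum.
Seifert genus(K1 # K2 # K3) = (7) + (8) + (2)
= 17

17


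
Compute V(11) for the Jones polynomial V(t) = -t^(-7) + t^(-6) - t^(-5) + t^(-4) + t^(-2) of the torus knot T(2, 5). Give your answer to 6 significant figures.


Substituting t = 11 into V(t) = -t^(-7) + t^(-6) - t^(-5) + t^(-4) + t^(-2):
  (-)t^(-7) = -5.13158e-08
  (+)t^(-6) = 5.64474e-07
  (-)t^(-5) = -6.20921e-06
  (+)t^(-4) = 6.83013e-05
  (+)t^(-2) = 0.00826446
Sum = (-5.13158e-08) + (5.64474e-07) + (-6.20921e-06) + (6.83013e-05) + (0.00826446)
= 0.0083270681
Rounded to 6 significant figures: 0.00832707

0.00832707


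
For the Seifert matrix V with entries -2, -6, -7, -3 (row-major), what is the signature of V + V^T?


Step 1: V + V^T = [[-4, -13], [-13, -6]]
Step 2: trace = -10, det = -145
Step 3: Discriminant = (-10)^2 - 4*(-145) = 680
Step 4: Eigenvalues: 8.0384, -18.0384
Step 5: Signature = (# positive eigenvalues) - (# negative eigenvalues) = 0

0


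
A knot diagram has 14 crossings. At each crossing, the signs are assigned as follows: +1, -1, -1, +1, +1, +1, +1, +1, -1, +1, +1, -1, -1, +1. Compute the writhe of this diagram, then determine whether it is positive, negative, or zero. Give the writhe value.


Step 1: Count positive crossings (+1).
Positive crossings: 9
Step 2: Count negative crossings (-1).
Negative crossings: 5
Step 3: Writhe = (positive) - (negative)
w = 9 - 5 = 4
Step 4: |w| = 4, and w is positive

4


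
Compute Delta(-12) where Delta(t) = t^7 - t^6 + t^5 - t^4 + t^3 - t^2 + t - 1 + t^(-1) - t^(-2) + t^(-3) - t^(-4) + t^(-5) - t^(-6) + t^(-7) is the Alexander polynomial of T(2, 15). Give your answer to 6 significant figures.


Substituting t = -12 into Delta(t) = t^7 - t^6 + t^5 - t^4 + t^3 - t^2 + t - 1 + t^(-1) - t^(-2) + t^(-3) - t^(-4) + t^(-5) - t^(-6) + t^(-7):
Term values: (-35831808) + (-2985984) + (-248832) + (-20736) + (-1728) + (-144) + (-12) + (-1) + (-0.0833333) + (-0.00694444) + (-0.000578704) + (-4.82253e-05) + (-4.01878e-06) + (-3.34898e-07) + (-2.79082e-08)
Sum = -39089245.09
Rounded to 6 significant figures: -3.90892e+07

-3.90892e+07


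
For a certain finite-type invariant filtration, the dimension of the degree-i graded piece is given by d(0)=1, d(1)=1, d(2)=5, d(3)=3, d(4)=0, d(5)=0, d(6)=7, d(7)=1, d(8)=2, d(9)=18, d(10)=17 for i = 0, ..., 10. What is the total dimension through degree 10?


Total dimension = d(0) + d(1) + ... + d(10)
= 1 + 1 + 5 + 3 + 0 + 0 + 7 + 1 + 2 + 18 + 17
= 55

55


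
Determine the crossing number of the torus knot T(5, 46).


For a torus knot T(p, q) with gcd(p,q)=1,
the crossing number is min(p*(q-1), q*(p-1)).
p*(q-1) = 5*45 = 225
q*(p-1) = 46*4 = 184
min(225, 184) = 184

184


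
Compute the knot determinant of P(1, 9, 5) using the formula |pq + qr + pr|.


Step 1: Compute pq + qr + pr.
pq = 1*9 = 9
qr = 9*5 = 45
pr = 1*5 = 5
pq + qr + pr = 9 + 45 + 5 = 59
Step 2: Take absolute value.
det(P(1,9,5)) = |59| = 59

59


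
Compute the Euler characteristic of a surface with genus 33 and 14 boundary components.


chi = 2 - 2g - b
= 2 - 2*33 - 14
= 2 - 66 - 14 = -78

-78


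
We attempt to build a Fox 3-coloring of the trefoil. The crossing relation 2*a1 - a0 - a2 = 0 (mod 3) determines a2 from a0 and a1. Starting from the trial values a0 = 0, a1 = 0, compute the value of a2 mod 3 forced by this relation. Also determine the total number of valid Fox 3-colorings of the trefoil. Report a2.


Step 1: Apply the given crossing relation 2*a1 - a0 - a2 = 0 (mod 3).
  a2 = 2*a1 - a0 mod 3
  a2 = 2*0 - 0 mod 3
  a2 = 0 - 0 mod 3
  a2 = 0 mod 3 = 0
Step 2: The trefoil has determinant 3.
  Number of Fox p-colorings (p prime) is p^2 if p = 3, else p.
  Since p = 3 divides det = 3, the trefoil is 3-colorable.
  (Indeed for p = 3 any choice of a0, a1 extends to a valid coloring; the trial (a0, a1, a2) = (0, 0, 0) satisfies all three crossing relations.)
  Total colorings = 3^2 = 9
Step 3: a2 = 0, total Fox 3-colorings = 9

0


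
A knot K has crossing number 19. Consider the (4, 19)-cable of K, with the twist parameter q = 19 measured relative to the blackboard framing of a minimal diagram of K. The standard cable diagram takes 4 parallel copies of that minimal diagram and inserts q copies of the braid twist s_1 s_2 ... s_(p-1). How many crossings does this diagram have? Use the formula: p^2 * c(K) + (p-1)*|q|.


Step 1: Each of the c(K) crossings of the companion diagram becomes p*p = p^2 crossings among the p parallel strands, and each of the |q| twists s_1 s_2 ... s_(p-1) adds (p-1) crossings.
  Crossings = p^2 * c(K) + (p-1)*|q|
Step 2: = 4^2 * 19 + (4-1)*19
Step 3: = 16*19 + 3*19
Step 4: = 304 + 57 = 361

361


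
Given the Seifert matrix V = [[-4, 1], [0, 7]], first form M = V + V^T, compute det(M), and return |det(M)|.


Step 1: Form V + V^T where V = [[-4, 1], [0, 7]]
  V^T = [[-4, 0], [1, 7]]
  V + V^T = [[-8, 1], [1, 14]]
Step 2: det(V + V^T) = (-8)*14 - 1*1
  = -112 - 1 = -113
Step 3: Knot determinant = |det(V + V^T)| = |-113| = 113

113


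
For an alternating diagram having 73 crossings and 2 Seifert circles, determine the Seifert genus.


For alternating knots, g = (c - s + 1)/2.
= (73 - 2 + 1)/2
= 72/2 = 36

36


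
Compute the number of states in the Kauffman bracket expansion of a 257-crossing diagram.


Each crossing contributes 2 choices (A-smoothing or B-smoothing).
Total states = 2^257 = 231584178474632390847141970017375815706539969331281128078915168015826259279872

231584178474632390847141970017375815706539969331281128078915168015826259279872


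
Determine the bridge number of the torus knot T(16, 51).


The bridge number of T(p,q) is min(p,q).
min(16, 51) = 16

16


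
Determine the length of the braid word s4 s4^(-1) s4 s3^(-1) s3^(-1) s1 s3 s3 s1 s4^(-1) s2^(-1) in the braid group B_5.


The word length counts the number of generators (including inverses).
Listing each generator: s4, s4^(-1), s4, s3^(-1), s3^(-1), s1, s3, s3, s1, s4^(-1), s2^(-1)
There are 11 generators in this braid word.

11


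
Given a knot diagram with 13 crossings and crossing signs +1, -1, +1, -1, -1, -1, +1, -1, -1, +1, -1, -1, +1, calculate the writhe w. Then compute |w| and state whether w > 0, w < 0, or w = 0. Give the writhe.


Step 1: Count positive crossings (+1).
Positive crossings: 5
Step 2: Count negative crossings (-1).
Negative crossings: 8
Step 3: Writhe = (positive) - (negative)
w = 5 - 8 = -3
Step 4: |w| = 3, and w is negative

-3


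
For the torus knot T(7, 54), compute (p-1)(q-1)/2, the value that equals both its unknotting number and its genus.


For a torus knot T(p,q), both the unknotting number and genus equal (p-1)(q-1)/2.
= (7-1)(54-1)/2
= 6*53/2
= 318/2 = 159

159


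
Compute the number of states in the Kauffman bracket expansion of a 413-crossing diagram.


Each crossing contributes 2 choices (A-smoothing or B-smoothing).
Total states = 2^413 = 21153791001287955166461289857048673274508949854856999017108761448780985319561963066406054734070889115122918784800747465736192

21153791001287955166461289857048673274508949854856999017108761448780985319561963066406054734070889115122918784800747465736192


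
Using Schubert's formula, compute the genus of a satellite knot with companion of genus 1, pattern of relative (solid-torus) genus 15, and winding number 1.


Schubert: g(satellite) = g_rel(pattern) + |winding| * g(companion),
where g_rel(pattern) is the genus of the pattern relative to the solid torus.
= 15 + 1 * 1
= 15 + 1 = 16

16


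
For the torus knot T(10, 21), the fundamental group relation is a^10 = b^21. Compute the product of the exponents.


The relation is a^10 = b^21.
Product of exponents = 10 * 21
= 210

210


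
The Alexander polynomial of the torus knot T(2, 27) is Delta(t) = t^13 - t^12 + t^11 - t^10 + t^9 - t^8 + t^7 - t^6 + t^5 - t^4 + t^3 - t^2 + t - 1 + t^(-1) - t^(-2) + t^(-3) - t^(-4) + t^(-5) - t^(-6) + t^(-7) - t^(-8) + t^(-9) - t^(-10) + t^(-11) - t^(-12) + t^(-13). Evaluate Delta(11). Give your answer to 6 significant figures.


Substituting t = 11 into Delta(t) = t^13 - t^12 + t^11 - t^10 + t^9 - t^8 + t^7 - t^6 + t^5 - t^4 + t^3 - t^2 + t - 1 + t^(-1) - t^(-2) + t^(-3) - t^(-4) + t^(-5) - t^(-6) + t^(-7) - t^(-8) + t^(-9) - t^(-10) + t^(-11) - t^(-12) + t^(-13):
Term values: (34522712143931) + (-3138428376721) + (285311670611) + (-25937424601) + (2357947691) + (-214358881) + (19487171) + (-1771561) + (161051) + (-14641) + (1331) + (-121) + (11) + (-1) + (0.0909091) + (-0.00826446) + (0.000751315) + (-6.83013e-05) + (6.20921e-06) + (-5.64474e-07) + (5.13158e-08) + (-4.66507e-09) + (4.24098e-10) + (-3.85543e-11) + (3.50494e-12) + (-3.18631e-13) + (2.89664e-14)
Sum = 3.164581947e+13
Rounded to 6 significant figures: 3.16458e+13

3.16458e+13


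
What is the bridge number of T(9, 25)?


The bridge number of T(p,q) is min(p,q).
min(9, 25) = 9

9


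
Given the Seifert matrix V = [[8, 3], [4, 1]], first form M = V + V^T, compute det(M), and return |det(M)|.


Step 1: Form V + V^T where V = [[8, 3], [4, 1]]
  V^T = [[8, 4], [3, 1]]
  V + V^T = [[16, 7], [7, 2]]
Step 2: det(V + V^T) = 16*2 - 7*7
  = 32 - 49 = -17
Step 3: Knot determinant = |det(V + V^T)| = |-17| = 17

17


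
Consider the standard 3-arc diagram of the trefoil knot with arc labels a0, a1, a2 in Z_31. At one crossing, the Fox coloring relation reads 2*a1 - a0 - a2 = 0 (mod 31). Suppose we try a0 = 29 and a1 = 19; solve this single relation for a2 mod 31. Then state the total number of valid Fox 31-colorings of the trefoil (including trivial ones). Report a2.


Step 1: Apply the given crossing relation 2*a1 - a0 - a2 = 0 (mod 31).
  a2 = 2*a1 - a0 mod 31
  a2 = 2*19 - 29 mod 31
  a2 = 38 - 29 mod 31
  a2 = 9 mod 31 = 9
Step 2: The trefoil has determinant 3.
  Number of Fox p-colorings (p prime) is p^2 if p = 3, else p.
  Since 31 does not divide 3, only trivial (constant) colorings exist.
  (So the trial a0 = 29, a1 = 19 with a0 != a1 does NOT extend to a valid coloring of the whole trefoil: the other two crossing relations require 3*(a1 - a0) = 0 (mod 31), which fails.)
  Total colorings = 31
Step 3: a2 = 9, total Fox 31-colorings = 31

9


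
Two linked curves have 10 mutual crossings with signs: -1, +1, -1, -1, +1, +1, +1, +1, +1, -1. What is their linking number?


Step 1: Count positive crossings: 6
Step 2: Count negative crossings: 4
Step 3: Sum of signs = 6 - 4 = 2
Step 4: Linking number = sum/2 = 2/2 = 1

1


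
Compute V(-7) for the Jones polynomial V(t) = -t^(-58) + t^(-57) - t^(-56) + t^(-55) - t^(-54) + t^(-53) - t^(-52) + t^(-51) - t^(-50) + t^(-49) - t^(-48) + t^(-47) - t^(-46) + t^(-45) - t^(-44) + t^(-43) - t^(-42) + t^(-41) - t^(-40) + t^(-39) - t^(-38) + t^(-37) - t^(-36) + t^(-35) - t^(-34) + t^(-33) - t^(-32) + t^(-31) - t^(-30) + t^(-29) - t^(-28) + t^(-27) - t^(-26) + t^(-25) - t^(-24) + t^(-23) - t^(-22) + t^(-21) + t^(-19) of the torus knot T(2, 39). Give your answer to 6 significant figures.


Substituting t = -7 into V(t) = -t^(-58) + t^(-57) - t^(-56) + t^(-55) - t^(-54) + t^(-53) - t^(-52) + t^(-51) - t^(-50) + t^(-49) - t^(-48) + t^(-47) - t^(-46) + t^(-45) - t^(-44) + t^(-43) - t^(-42) + t^(-41) - t^(-40) + t^(-39) - t^(-38) + t^(-37) - t^(-36) + t^(-35) - t^(-34) + t^(-33) - t^(-32) + t^(-31) - t^(-30) + t^(-29) - t^(-28) + t^(-27) - t^(-26) + t^(-25) - t^(-24) + t^(-23) - t^(-22) + t^(-21) + t^(-19):
  (-)t^(-58) = -9.64525e-50
  (+)t^(-57) = -6.75168e-49
  (-)t^(-56) = -4.72617e-48
  (+)t^(-55) = -3.30832e-47
  (-)t^(-54) = -2.31583e-46
  (+)t^(-53) = -1.62108e-45
  (-)t^(-52) = -1.13475e-44
  (+)t^(-51) = -7.94328e-44
  (-)t^(-50) = -5.5603e-43
  (+)t^(-49) = -3.89221e-42
  (-)t^(-48) = -2.72455e-41
  (+)t^(-47) = -1.90718e-40
  (-)t^(-46) = -1.33503e-39
  (+)t^(-45) = -9.34519e-39
  (-)t^(-44) = -6.54163e-38
  (+)t^(-43) = -4.57914e-37
  (-)t^(-42) = -3.2054e-36
  (+)t^(-41) = -2.24378e-35
  (-)t^(-40) = -1.57065e-34
  (+)t^(-39) = -1.09945e-33
  (-)t^(-38) = -7.69617e-33
  (+)t^(-37) = -5.38732e-32
  (-)t^(-36) = -3.77112e-31
  (+)t^(-35) = -2.63979e-30
  (-)t^(-34) = -1.84785e-29
  (+)t^(-33) = -1.29349e-28
  (-)t^(-32) = -9.05446e-28
  (+)t^(-31) = -6.33812e-27
  (-)t^(-30) = -4.43669e-26
  (+)t^(-29) = -3.10568e-25
  (-)t^(-28) = -2.17398e-24
  (+)t^(-27) = -1.52178e-23
  (-)t^(-26) = -1.06525e-22
  (+)t^(-25) = -7.45674e-22
  (-)t^(-24) = -5.21972e-21
  (+)t^(-23) = -3.6538e-20
  (-)t^(-22) = -2.55766e-19
  (+)t^(-21) = -1.79036e-18
  (+)t^(-19) = -8.77278e-17
Sum = (-9.64525e-50) + (-6.75168e-49) + (-4.72617e-48) + (-3.30832e-47) + (-2.31583e-46) + (-1.62108e-45) + (-1.13475e-44) + (-7.94328e-44) + (-5.5603e-43) + (-3.89221e-42) + (-2.72455e-41) + (-1.90718e-40) + (-1.33503e-39) + (-9.34519e-39) + (-6.54163e-38) + (-4.57914e-37) + (-3.2054e-36) + (-2.24378e-35) + (-1.57065e-34) + (-1.09945e-33) + (-7.69617e-33) + (-5.38732e-32) + (-3.77112e-31) + (-2.63979e-30) + (-1.84785e-29) + (-1.29349e-28) + (-9.05446e-28) + (-6.33812e-27) + (-4.43669e-26) + (-3.10568e-25) + (-2.17398e-24) + (-1.52178e-23) + (-1.06525e-22) + (-7.45674e-22) + (-5.21972e-21) + (-3.6538e-20) + (-2.55766e-19) + (-1.79036e-18) + (-8.77278e-17)
= -8.981655741e-17
Rounded to 6 significant figures: -8.98166e-17

-8.98166e-17


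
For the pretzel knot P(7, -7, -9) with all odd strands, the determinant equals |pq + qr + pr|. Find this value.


Step 1: Compute pq + qr + pr.
pq = 7*(-7) = -49
qr = (-7)*(-9) = 63
pr = 7*(-9) = -63
pq + qr + pr = -49 + 63 + (-63) = -49
Step 2: Take absolute value.
det(P(7,-7,-9)) = |-49| = 49

49


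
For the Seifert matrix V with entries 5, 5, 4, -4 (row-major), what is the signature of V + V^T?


Step 1: V + V^T = [[10, 9], [9, -8]]
Step 2: trace = 2, det = -161
Step 3: Discriminant = 2^2 - 4*(-161) = 648
Step 4: Eigenvalues: 13.7279, -11.7279
Step 5: Signature = (# positive eigenvalues) - (# negative eigenvalues) = 0

0


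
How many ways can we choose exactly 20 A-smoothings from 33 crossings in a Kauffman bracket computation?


We choose which 20 of 33 crossings get A-smoothings.
C(33, 20) = 33! / (20! * 13!)
= 573166440

573166440


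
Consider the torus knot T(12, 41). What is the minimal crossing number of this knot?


For a torus knot T(p, q) with gcd(p,q)=1,
the crossing number is min(p*(q-1), q*(p-1)).
p*(q-1) = 12*40 = 480
q*(p-1) = 41*11 = 451
min(480, 451) = 451

451


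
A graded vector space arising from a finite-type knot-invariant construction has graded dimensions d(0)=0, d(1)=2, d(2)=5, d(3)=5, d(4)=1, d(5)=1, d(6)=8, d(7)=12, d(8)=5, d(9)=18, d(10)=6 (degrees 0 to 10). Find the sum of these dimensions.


Total dimension = d(0) + d(1) + ... + d(10)
= 0 + 2 + 5 + 5 + 1 + 1 + 8 + 12 + 5 + 18 + 6
= 63

63


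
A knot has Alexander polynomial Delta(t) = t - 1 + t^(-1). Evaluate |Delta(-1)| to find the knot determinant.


Step 1: The polynomial has 3 terms with alternating signs, exponents from 1 down to -1.
Step 2: Substitute t = -1. The i-th term has coefficient (-1)^i and exponent (m-i),
  so its value is (-1)^i * (-1)^(m-i) = (-1)^m = -1 for every i.
Step 3: All 3 terms equal -1, so Delta(-1) = 3 * (-1) = -3
Step 4: |Delta(-1)| = 3

3


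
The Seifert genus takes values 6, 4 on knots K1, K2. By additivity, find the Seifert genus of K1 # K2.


The Seifert genus is additive under connected sum.
Seifert genus(K1 # K2) = (6) + (4)
= 10

10


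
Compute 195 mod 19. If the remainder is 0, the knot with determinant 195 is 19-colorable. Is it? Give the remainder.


Step 1: A knot is p-colorable if and only if p divides its determinant.
Step 2: Compute 195 mod 19.
195 = 10 * 19 + 5
Step 3: 195 mod 19 = 5
Step 4: The knot is 19-colorable: no

5


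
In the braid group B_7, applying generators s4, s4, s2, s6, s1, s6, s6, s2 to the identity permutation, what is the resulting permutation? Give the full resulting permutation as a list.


Starting with identity [1, 2, 3, 4, 5, 6, 7].
Apply generators in sequence:
  After s4: [1, 2, 3, 5, 4, 6, 7]
  After s4: [1, 2, 3, 4, 5, 6, 7]
  After s2: [1, 3, 2, 4, 5, 6, 7]
  After s6: [1, 3, 2, 4, 5, 7, 6]
  After s1: [3, 1, 2, 4, 5, 7, 6]
  After s6: [3, 1, 2, 4, 5, 6, 7]
  After s6: [3, 1, 2, 4, 5, 7, 6]
  After s2: [3, 2, 1, 4, 5, 7, 6]
Final permutation: [3, 2, 1, 4, 5, 7, 6]

[3, 2, 1, 4, 5, 7, 6]


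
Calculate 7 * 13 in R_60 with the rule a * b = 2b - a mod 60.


7 * 13 = 2*13 - 7 mod 60
= 26 - 7 mod 60
= 19 mod 60 = 19

19


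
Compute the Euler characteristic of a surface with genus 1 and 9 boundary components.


chi = 2 - 2g - b
= 2 - 2*1 - 9
= 2 - 2 - 9 = -9

-9


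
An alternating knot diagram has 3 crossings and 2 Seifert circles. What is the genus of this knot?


For alternating knots, g = (c - s + 1)/2.
= (3 - 2 + 1)/2
= 2/2 = 1

1


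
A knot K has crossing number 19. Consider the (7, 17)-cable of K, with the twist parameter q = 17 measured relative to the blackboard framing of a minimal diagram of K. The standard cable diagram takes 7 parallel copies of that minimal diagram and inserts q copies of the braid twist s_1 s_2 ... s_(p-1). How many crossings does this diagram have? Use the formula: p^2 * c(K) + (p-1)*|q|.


Step 1: Each of the c(K) crossings of the companion diagram becomes p*p = p^2 crossings among the p parallel strands, and each of the |q| twists s_1 s_2 ... s_(p-1) adds (p-1) crossings.
  Crossings = p^2 * c(K) + (p-1)*|q|
Step 2: = 7^2 * 19 + (7-1)*17
Step 3: = 49*19 + 6*17
Step 4: = 931 + 102 = 1033

1033


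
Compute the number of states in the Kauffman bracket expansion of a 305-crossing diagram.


Each crossing contributes 2 choices (A-smoothing or B-smoothing).
Total states = 2^305 = 65185151242703554760590262029100101153646988597309960020356494379340201592426774597868716032

65185151242703554760590262029100101153646988597309960020356494379340201592426774597868716032


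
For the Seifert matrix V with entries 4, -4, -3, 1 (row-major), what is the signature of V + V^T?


Step 1: V + V^T = [[8, -7], [-7, 2]]
Step 2: trace = 10, det = -33
Step 3: Discriminant = 10^2 - 4*(-33) = 232
Step 4: Eigenvalues: 12.6158, -2.61577
Step 5: Signature = (# positive eigenvalues) - (# negative eigenvalues) = 0

0


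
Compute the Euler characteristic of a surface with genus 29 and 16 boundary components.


chi = 2 - 2g - b
= 2 - 2*29 - 16
= 2 - 58 - 16 = -72

-72


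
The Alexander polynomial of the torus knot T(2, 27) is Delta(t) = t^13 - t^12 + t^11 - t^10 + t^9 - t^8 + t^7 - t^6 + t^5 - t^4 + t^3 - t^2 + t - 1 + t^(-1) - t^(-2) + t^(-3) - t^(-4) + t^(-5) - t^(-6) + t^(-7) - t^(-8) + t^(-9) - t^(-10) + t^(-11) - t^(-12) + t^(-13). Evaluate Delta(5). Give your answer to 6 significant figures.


Substituting t = 5 into Delta(t) = t^13 - t^12 + t^11 - t^10 + t^9 - t^8 + t^7 - t^6 + t^5 - t^4 + t^3 - t^2 + t - 1 + t^(-1) - t^(-2) + t^(-3) - t^(-4) + t^(-5) - t^(-6) + t^(-7) - t^(-8) + t^(-9) - t^(-10) + t^(-11) - t^(-12) + t^(-13):
Term values: (1220703125) + (-244140625) + (48828125) + (-9765625) + (1953125) + (-390625) + (78125) + (-15625) + (3125) + (-625) + (125) + (-25) + (5) + (-1) + (0.2) + (-0.04) + (0.008) + (-0.0016) + (0.00032) + (-6.4e-05) + (1.28e-05) + (-2.56e-06) + (5.12e-07) + (-1.024e-07) + (2.048e-08) + (-4.096e-09) + (8.192e-10)
Sum = 1017252604
Rounded to 6 significant figures: 1.01725e+09

1.01725e+09


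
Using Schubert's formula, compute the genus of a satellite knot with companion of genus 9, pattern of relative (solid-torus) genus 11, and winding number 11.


Schubert: g(satellite) = g_rel(pattern) + |winding| * g(companion),
where g_rel(pattern) is the genus of the pattern relative to the solid torus.
= 11 + 11 * 9
= 11 + 99 = 110

110


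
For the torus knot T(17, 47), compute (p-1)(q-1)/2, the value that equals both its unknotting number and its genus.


For a torus knot T(p,q), both the unknotting number and genus equal (p-1)(q-1)/2.
= (17-1)(47-1)/2
= 16*46/2
= 736/2 = 368

368


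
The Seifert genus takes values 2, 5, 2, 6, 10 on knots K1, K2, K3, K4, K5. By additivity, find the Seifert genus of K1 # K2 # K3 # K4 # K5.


The Seifert genus is additive under connected sum.
Seifert genus(K1 # K2 # K3 # K4 # K5) = (2) + (5) + (2) + (6) + (10)
= 25

25


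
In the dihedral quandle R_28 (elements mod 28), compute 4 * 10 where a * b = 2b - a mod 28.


4 * 10 = 2*10 - 4 mod 28
= 20 - 4 mod 28
= 16 mod 28 = 16

16


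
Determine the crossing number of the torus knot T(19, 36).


For a torus knot T(p, q) with gcd(p,q)=1,
the crossing number is min(p*(q-1), q*(p-1)).
p*(q-1) = 19*35 = 665
q*(p-1) = 36*18 = 648
min(665, 648) = 648

648


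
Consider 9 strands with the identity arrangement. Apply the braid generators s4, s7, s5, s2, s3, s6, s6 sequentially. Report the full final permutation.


Starting with identity [1, 2, 3, 4, 5, 6, 7, 8, 9].
Apply generators in sequence:
  After s4: [1, 2, 3, 5, 4, 6, 7, 8, 9]
  After s7: [1, 2, 3, 5, 4, 6, 8, 7, 9]
  After s5: [1, 2, 3, 5, 6, 4, 8, 7, 9]
  After s2: [1, 3, 2, 5, 6, 4, 8, 7, 9]
  After s3: [1, 3, 5, 2, 6, 4, 8, 7, 9]
  After s6: [1, 3, 5, 2, 6, 8, 4, 7, 9]
  After s6: [1, 3, 5, 2, 6, 4, 8, 7, 9]
Final permutation: [1, 3, 5, 2, 6, 4, 8, 7, 9]

[1, 3, 5, 2, 6, 4, 8, 7, 9]


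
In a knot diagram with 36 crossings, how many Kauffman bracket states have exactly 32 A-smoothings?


We choose which 32 of 36 crossings get A-smoothings.
C(36, 32) = 36! / (32! * 4!)
= 58905

58905


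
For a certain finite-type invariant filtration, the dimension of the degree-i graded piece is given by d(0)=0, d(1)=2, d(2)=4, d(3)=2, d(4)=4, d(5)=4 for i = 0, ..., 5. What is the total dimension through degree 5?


Total dimension = d(0) + d(1) + ... + d(5)
= 0 + 2 + 4 + 2 + 4 + 4
= 16

16


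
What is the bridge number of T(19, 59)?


The bridge number of T(p,q) is min(p,q).
min(19, 59) = 19

19


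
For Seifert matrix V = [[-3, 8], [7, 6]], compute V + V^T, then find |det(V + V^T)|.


Step 1: Form V + V^T where V = [[-3, 8], [7, 6]]
  V^T = [[-3, 7], [8, 6]]
  V + V^T = [[-6, 15], [15, 12]]
Step 2: det(V + V^T) = (-6)*12 - 15*15
  = -72 - 225 = -297
Step 3: Knot determinant = |det(V + V^T)| = |-297| = 297

297


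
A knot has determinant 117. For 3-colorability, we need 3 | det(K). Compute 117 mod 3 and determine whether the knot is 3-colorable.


Step 1: A knot is p-colorable if and only if p divides its determinant.
Step 2: Compute 117 mod 3.
117 = 39 * 3 + 0
Step 3: 117 mod 3 = 0
Step 4: The knot is 3-colorable: yes

0


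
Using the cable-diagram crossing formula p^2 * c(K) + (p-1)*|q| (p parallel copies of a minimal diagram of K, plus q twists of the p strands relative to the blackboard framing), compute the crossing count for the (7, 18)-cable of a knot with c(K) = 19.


Step 1: Each of the c(K) crossings of the companion diagram becomes p*p = p^2 crossings among the p parallel strands, and each of the |q| twists s_1 s_2 ... s_(p-1) adds (p-1) crossings.
  Crossings = p^2 * c(K) + (p-1)*|q|
Step 2: = 7^2 * 19 + (7-1)*18
Step 3: = 49*19 + 6*18
Step 4: = 931 + 108 = 1039

1039


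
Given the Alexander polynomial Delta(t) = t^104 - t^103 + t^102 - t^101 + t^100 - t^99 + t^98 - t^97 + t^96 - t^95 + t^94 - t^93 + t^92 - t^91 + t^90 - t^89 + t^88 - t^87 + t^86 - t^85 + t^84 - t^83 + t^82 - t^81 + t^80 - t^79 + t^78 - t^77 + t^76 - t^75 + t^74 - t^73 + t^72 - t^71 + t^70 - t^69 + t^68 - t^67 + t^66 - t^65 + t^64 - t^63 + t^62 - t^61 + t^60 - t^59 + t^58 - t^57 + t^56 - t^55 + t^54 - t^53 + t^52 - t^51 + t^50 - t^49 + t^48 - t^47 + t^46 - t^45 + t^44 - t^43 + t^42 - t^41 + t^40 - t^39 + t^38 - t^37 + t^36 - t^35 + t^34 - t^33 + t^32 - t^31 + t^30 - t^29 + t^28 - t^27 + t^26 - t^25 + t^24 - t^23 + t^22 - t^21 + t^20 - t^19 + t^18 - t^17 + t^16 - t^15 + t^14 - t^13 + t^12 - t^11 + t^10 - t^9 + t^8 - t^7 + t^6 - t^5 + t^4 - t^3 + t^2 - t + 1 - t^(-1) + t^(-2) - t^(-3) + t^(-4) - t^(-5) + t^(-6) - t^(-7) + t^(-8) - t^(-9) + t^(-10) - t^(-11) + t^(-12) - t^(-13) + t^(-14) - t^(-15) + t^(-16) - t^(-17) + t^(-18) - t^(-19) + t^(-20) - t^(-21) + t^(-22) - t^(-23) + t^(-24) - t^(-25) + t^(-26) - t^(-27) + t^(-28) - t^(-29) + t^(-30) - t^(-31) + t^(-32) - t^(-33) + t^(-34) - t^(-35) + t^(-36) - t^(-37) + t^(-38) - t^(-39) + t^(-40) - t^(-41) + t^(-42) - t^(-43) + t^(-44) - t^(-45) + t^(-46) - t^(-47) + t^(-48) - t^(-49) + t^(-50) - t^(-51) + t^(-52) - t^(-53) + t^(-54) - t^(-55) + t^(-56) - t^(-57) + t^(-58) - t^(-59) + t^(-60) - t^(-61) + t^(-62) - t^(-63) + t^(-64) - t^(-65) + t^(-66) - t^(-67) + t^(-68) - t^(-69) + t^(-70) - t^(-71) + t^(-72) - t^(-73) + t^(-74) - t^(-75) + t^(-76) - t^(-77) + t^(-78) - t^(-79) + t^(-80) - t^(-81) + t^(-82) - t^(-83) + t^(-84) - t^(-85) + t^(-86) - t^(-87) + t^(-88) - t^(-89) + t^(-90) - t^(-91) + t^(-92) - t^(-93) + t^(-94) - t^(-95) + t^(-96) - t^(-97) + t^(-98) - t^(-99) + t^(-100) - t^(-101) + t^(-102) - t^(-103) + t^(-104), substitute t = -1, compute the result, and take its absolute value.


Step 1: The polynomial has 209 terms with alternating signs, exponents from 104 down to -104.
Step 2: Substitute t = -1. The i-th term has coefficient (-1)^i and exponent (m-i),
  so its value is (-1)^i * (-1)^(m-i) = (-1)^m = 1 for every i.
Step 3: All 209 terms equal 1, so Delta(-1) = 209 * (1) = 209
Step 4: |Delta(-1)| = 209

209
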